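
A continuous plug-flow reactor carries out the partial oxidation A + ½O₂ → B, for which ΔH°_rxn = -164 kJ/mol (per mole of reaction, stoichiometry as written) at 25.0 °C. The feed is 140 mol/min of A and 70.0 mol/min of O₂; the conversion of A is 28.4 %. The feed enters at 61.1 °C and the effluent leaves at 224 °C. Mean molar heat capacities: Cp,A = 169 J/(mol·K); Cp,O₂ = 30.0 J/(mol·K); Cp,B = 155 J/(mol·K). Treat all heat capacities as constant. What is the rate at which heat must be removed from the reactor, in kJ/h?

Q_out = 153000 kJ/h

Extent of reaction ξ = 0.284 × 140 = 39.76 mol/min
Reaction term: ξ·ΔH°_rxn = 39.76 × -164 = -6520.6 kJ/min
Sensible, feed 61.1→25 °C: -929.94 kJ/min
Outlet flows (mol/min): A 100.24, O₂ 50.12, B 39.76
Sensible, products 25→224 °C: 4896.8 kJ/min
Q = ΔH = -2553.8 kJ/min = -42.563 kW
Heat removed = 153230 kJ/h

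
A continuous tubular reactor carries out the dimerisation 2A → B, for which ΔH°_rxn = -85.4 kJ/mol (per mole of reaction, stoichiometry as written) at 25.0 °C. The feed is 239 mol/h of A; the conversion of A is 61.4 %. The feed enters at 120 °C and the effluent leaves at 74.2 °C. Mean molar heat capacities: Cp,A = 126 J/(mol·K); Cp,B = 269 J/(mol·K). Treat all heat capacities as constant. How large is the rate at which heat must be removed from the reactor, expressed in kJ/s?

Extent of reaction ξ = 0.614 × 239 / 2 = 73.373 mol/h
Reaction term: ξ·ΔH°_rxn = 73.373 × -85.4 = -6266.1 kJ/h
Sensible, feed 120→25 °C: -2860.8 kJ/h
Outlet flows (mol/h): A 92.254, B 73.373
Sensible, products 25→74.2 °C: 1543 kJ/h
Q = ΔH = -7583.9 kJ/h = -2.1066 kW
Heat removed = 2.1066 kJ/s

Q_out = 2.11 kJ/s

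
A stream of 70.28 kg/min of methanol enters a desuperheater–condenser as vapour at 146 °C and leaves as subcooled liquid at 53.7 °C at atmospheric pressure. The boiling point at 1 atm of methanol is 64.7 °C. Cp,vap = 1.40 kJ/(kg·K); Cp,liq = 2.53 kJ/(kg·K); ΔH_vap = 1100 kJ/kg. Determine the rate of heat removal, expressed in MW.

Q_c = 1.45 MW

vapour 146→64.7 °C: -113.82 kJ/kg
condensation at 64.7 °C: -1100 kJ/kg
liquid 64.7→53.7 °C: -27.83 kJ/kg
Δh = -113.82 + -1100 + -27.83 = -1241.7 kJ/kg
Q = ṁ·Δh = 70.28 kg/min × -1241.7 kJ/kg = -87263 kJ/min
|Q| = 1454.4 kW = 1.4544 MW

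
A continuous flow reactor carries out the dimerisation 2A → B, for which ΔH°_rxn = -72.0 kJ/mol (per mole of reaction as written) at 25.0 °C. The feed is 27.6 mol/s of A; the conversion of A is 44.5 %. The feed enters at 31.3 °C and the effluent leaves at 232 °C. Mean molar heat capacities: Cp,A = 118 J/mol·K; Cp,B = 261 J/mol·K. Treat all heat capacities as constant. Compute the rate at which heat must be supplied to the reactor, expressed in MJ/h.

Extent of reaction ξ = 0.445 × 27.6 / 2 = 6.141 mol/s
Reaction term: ξ·ΔH°_rxn = 6.141 × -72.0 = -442.15 kJ/s
Sensible, feed 31.3→25 °C: -20.518 kJ/s
Outlet flows (mol/s): A 15.318, B 6.141
Sensible, products 25→232 °C: 705.94 kJ/s
Q = ΔH = 243.27 kJ/s = 243.27 kW
Heat supplied = 875.76 MJ/h

Q_in = 876 MJ/h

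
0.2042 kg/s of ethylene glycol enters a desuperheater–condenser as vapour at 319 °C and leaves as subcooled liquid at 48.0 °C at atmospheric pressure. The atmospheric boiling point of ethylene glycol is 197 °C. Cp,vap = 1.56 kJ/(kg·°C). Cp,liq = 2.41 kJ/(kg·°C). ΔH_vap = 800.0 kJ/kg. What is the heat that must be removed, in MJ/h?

vapour 319→197 °C: -190.32 kJ/kg
condensation at 197 °C: -800 kJ/kg
liquid 197→48.0 °C: -359.09 kJ/kg
Δh = -190.32 + -800 + -359.09 = -1349.4 kJ/kg
Q = ṁ·Δh = 0.2042 kg/s × -1349.4 kJ/kg = -275.55 kJ/s
|Q| = 275.55 kW = 991.98 MJ/h

Q_c = 992 MJ/h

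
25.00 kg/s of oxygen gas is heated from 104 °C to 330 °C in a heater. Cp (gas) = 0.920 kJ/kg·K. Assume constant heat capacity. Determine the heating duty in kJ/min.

Q = 312000 kJ/min

Q = ṁ·Cp·ΔT = 25.00 × 0.920 × (330 − 104) = 5198 kJ/s
Heating duty = 311880 kJ/min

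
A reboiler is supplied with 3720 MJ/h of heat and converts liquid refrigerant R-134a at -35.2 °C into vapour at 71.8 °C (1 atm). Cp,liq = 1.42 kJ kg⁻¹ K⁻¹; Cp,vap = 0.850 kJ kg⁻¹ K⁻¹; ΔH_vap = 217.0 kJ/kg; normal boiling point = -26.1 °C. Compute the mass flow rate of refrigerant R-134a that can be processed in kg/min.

ṁ = 198 kg/min

Δh = 1.42×(-26.1−-35.2) + 217.0 + 0.850×(71.8−-26.1) = 313.14 kJ/kg
Q = 3720 MJ/h = 1033.3 kJ/s = 62000 kJ/min
ṁ = Q/Δh = 62000 / 313.14 = 198 kg/min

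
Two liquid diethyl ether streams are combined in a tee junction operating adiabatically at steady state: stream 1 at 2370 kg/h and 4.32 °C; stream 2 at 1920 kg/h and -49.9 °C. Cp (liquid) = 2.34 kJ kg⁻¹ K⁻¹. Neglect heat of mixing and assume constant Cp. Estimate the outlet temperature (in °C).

Energy balance with Q = 0: Σ ṁᵢCp,ᵢ(T_out − Tᵢ) = 0
Σ ṁᵢCp,ᵢTᵢ = 2370×2.34×4.32 + 1920×2.34×-49.9 = -200230
Σ ṁᵢCp,ᵢ = 2370×2.34 + 1920×2.34 = 10039
T_out = -200230 / 10039 = -19.946 °C

T_out = -19.9 °C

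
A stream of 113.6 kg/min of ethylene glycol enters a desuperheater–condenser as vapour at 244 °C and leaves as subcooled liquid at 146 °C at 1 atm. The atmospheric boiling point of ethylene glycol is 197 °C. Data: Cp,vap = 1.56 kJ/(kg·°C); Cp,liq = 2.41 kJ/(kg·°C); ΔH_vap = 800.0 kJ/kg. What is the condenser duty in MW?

Q_c = 1.89 MW

vapour 244→197 °C: -73.32 kJ/kg
condensation at 197 °C: -800 kJ/kg
liquid 197→146 °C: -122.91 kJ/kg
Δh = -73.32 + -800 + -122.91 = -996.23 kJ/kg
Q = ṁ·Δh = 113.6 kg/min × -996.23 kJ/kg = -113170 kJ/min
|Q| = 1886.2 kW = 1.8862 MW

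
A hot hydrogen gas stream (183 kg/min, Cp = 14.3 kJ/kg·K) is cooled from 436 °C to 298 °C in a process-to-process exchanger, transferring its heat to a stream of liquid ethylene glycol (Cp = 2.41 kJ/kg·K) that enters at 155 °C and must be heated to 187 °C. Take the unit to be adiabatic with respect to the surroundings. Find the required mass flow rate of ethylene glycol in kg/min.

ṁ_c = 4680 kg/min

Heat released by hot stream: Q = 183 × 14.3 × (436 − 298) = 361130 kJ/min
Energy balance on cold side (adiabatic exchanger): Q = ṁ_c·Cp_c·(T_c,out − T_c,in)
ṁ_c = 361130 / [2.41 × (187 − 155)] = 4682.7 kg/min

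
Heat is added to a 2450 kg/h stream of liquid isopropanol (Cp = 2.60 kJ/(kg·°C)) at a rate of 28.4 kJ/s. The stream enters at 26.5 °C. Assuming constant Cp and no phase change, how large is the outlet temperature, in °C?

Q = 28.4 kJ/s = 102240 kJ/h
ΔT = Q/(ṁ·Cp) = 102240/(2450×2.60) = 16.05 K
T_out = 26.5 + 16.05 = 42.55 °C

T_out = 42.6 °C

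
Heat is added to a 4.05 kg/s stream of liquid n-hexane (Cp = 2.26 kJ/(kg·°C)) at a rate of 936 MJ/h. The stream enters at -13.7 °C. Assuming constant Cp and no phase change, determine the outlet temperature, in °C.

Q = 936 MJ/h = 260 kJ/s
ΔT = Q/(ṁ·Cp) = 260/(4.05×2.26) = 28.406 K
T_out = -13.7 + 28.406 = 14.706 °C

T_out = 14.7 °C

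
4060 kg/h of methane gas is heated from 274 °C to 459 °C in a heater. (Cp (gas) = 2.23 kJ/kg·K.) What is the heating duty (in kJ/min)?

Q = ṁ·Cp·ΔT = 4060 × 2.23 × (459 − 274) = 1.675e+06 kJ/h
Converting: 1.675e+06 / 3600 s = 465.26 kW
Heating duty = 27916 kJ/min

Q = 27900 kJ/min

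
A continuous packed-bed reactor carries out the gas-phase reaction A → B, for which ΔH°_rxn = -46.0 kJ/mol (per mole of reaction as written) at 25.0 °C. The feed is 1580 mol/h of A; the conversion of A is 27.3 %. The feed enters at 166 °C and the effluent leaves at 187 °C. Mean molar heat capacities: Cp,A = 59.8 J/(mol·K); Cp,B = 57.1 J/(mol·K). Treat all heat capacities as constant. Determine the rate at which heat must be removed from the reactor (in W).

Q_out = 5010 W

Extent of reaction ξ = 0.273 × 1580 = 431.34 mol/h
Reaction term: ξ·ΔH°_rxn = 431.34 × -46.0 = -19842 kJ/h
Sensible, feed 166→25 °C: -13322 kJ/h
Outlet flows (mol/h): A 1148.7, B 431.34
Sensible, products 25→187 °C: 15118 kJ/h
Q = ΔH = -18046 kJ/h = -5.0128 kW
Heat removed = 5012.8 W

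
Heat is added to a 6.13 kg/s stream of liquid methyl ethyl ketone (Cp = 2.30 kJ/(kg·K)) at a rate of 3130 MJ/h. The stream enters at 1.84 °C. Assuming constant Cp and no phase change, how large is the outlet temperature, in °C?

T_out = 63.5 °C

Q = 3130 MJ/h = 869.44 kJ/s
ΔT = Q/(ṁ·Cp) = 869.44/(6.13×2.30) = 61.667 K
T_out = 1.84 + 61.667 = 63.507 °C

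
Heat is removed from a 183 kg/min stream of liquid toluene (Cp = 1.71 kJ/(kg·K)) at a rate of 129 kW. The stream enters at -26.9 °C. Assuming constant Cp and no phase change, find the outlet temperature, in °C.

T_out = -51.6 °C

Q = 129 kW = 7740 kJ/min
ΔT = Q/(ṁ·Cp) = 7740/(183×1.71) = 24.734 K
T_out = -26.9 − 24.734 = -51.634 °C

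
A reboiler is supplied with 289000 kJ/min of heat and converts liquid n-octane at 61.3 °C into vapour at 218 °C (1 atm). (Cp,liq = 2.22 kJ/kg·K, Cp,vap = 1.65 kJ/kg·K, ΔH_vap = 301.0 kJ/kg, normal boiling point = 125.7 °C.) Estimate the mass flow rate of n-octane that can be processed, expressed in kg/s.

ṁ = 8.08 kg/s

Δh = 2.22×(125.7−61.3) + 301.0 + 1.65×(218−125.7) = 596.26 kJ/kg
Q = 289000 kJ/min = 4816.7 kJ/s = 4816.7 kJ/s
ṁ = Q/Δh = 4816.7 / 596.26 = 8.0781 kg/s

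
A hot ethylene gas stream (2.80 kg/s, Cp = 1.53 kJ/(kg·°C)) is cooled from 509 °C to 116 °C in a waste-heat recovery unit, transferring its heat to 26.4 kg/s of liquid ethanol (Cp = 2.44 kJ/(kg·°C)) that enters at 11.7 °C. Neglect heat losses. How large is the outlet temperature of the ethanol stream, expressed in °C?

Heat released by hot stream: Q = 2.80 × 1.53 × (509 − 116) = 1683.6 kJ/s
Energy balance on cold side (adiabatic exchanger): Q = ṁ_c·Cp_c·(T_c,out − T_c,in)
T_c,out = 11.7 + 1683.6/(26.4 × 2.44) = 37.837 °C

T_c,out = 37.8 °C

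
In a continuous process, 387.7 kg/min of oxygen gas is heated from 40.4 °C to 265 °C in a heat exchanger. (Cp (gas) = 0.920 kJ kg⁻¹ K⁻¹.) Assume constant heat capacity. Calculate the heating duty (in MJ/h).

Q = ṁ·Cp·ΔT = 387.7 × 0.920 × (265 − 40.4) = 80111 kJ/min
Converting: 80111 / 60 s = 1335.2 kW
Heating duty = 4806.7 MJ/h

Q = 4810 MJ/h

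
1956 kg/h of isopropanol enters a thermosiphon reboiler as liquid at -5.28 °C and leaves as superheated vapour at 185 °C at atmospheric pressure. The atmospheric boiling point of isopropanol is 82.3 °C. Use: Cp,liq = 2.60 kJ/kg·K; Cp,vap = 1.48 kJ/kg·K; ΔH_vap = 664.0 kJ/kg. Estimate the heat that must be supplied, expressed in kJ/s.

Q = 567 kJ/s

liquid -5.28→82.3 °C: 227.71 kJ/kg
vaporisation at 82.3 °C: 664 kJ/kg
vapour 82.3→185 °C: 152 kJ/kg
Δh = 227.71 + 664 + 152 = 1043.7 kJ/kg
Q = ṁ·Δh = 1956 kg/h × 1043.7 kJ/kg = 2.0415e+06 kJ/h
|Q| = 567.08 kW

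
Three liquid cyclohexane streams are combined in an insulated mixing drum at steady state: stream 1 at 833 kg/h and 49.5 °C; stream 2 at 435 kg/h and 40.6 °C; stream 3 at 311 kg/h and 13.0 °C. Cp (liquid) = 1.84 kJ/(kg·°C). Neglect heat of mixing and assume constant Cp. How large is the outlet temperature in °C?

Adiabatic, steady state ⇒ Σ ṁᵢCp,ᵢ(T_out − Tᵢ) = 0
T_out = Σ ṁᵢCp,ᵢTᵢ / Σ ṁᵢCp,ᵢ
      = 115800 / 2905.4 = 39.859 °C

T_out = 39.9 °C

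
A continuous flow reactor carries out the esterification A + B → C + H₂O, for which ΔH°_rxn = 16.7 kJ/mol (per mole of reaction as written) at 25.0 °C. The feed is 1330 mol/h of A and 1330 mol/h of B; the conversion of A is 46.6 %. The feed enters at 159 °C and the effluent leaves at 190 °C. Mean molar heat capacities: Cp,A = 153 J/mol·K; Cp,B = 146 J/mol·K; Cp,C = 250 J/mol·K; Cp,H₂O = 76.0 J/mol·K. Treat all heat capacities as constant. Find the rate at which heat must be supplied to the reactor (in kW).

Q_in = 7.07 kW

Extent of reaction ξ = 0.466 × 1330 = 619.78 mol/h
Reaction term: ξ·ΔH°_rxn = 619.78 × 16.7 = 10350 kJ/h
Sensible, feed 159→25 °C: -53288 kJ/h
Outlet flows (mol/h): A 710.22, B 710.22, C 619.78, H₂O 619.78
Sensible, products 25→190 °C: 68377 kJ/h
Q = ΔH = 25439 kJ/h = 7.0664 kW
Heat supplied = 7.0664 kW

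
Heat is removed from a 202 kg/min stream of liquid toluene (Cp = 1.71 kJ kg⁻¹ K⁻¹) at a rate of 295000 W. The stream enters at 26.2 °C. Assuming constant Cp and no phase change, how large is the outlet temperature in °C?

T_out = -25.0 °C

Q = 295000 W = 17700 kJ/min
ΔT = Q/(ṁ·Cp) = 17700/(202×1.71) = 51.242 K
T_out = 26.2 − 51.242 = -25.042 °C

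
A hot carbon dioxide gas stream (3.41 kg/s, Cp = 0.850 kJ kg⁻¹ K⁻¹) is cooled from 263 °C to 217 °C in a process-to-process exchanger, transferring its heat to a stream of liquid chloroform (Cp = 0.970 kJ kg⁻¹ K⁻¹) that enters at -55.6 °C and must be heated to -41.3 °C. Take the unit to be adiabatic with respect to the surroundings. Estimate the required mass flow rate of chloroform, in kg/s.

ṁ_c = 9.61 kg/s

Heat released by hot stream: Q = 3.41 × 0.850 × (263 − 217) = 133.33 kJ/s
Energy balance on cold side (adiabatic exchanger): Q = ṁ_c·Cp_c·(T_c,out − T_c,in)
ṁ_c = 133.33 / [0.970 × (-41.3 − -55.6)] = 9.6122 kg/s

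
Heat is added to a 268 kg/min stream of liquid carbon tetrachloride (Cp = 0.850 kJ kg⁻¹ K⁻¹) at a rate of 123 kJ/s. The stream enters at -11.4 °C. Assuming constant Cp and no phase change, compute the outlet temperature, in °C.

Q = 123 kJ/s = 7380 kJ/min
ΔT = Q/(ṁ·Cp) = 7380/(268×0.850) = 32.397 K
T_out = -11.4 + 32.397 = 20.997 °C

T_out = 21.0 °C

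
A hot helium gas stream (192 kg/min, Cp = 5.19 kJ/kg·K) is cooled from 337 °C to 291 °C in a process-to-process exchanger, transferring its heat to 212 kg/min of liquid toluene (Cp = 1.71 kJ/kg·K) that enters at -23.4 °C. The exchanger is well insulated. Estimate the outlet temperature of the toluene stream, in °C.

T_c,out = 103 °C

Heat released by hot stream: Q = 192 × 5.19 × (337 − 291) = 45838 kJ/min
Energy balance on cold side (adiabatic exchanger): Q = ṁ_c·Cp_c·(T_c,out − T_c,in)
T_c,out = -23.4 + 45838/(212 × 1.71) = 103.04 °C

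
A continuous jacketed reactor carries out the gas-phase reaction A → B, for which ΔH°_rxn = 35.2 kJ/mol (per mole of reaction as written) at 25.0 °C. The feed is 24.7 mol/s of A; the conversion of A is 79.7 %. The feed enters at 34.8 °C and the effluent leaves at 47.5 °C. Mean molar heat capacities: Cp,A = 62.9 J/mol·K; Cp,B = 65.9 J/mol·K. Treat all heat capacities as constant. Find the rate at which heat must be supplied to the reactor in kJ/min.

Q_in = 42800 kJ/min

Extent of reaction ξ = 0.797 × 24.7 = 19.686 mol/s
Reaction term: ξ·ΔH°_rxn = 19.686 × 35.2 = 692.94 kJ/s
Sensible, feed 34.8→25 °C: -15.226 kJ/s
Outlet flows (mol/s): A 5.0141, B 19.686
Sensible, products 25→47.5 °C: 36.285 kJ/s
Q = ΔH = 714 kJ/s = 714 kW
Heat supplied = 42840 kJ/min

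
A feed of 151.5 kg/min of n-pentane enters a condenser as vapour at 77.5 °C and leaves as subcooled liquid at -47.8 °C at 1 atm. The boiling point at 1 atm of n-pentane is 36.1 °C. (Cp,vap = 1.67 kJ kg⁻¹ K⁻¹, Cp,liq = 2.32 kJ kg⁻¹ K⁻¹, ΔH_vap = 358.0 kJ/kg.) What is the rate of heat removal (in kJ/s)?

Q_c = 1570 kJ/s

vapour 77.5→36.1 °C: -69.138 kJ/kg
condensation at 36.1 °C: -358 kJ/kg
liquid 36.1→-47.8 °C: -194.65 kJ/kg
Δh = -69.138 + -358 + -194.65 = -621.79 kJ/kg
Q = ṁ·Δh = 151.5 kg/min × -621.79 kJ/kg = -94201 kJ/min
|Q| = 1570 kW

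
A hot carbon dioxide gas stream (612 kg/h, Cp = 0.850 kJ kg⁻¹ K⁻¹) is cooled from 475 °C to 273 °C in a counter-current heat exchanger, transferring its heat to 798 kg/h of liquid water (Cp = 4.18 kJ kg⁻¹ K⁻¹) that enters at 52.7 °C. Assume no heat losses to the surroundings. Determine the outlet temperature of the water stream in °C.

T_c,out = 84.2 °C

Heat released by hot stream: Q = 612 × 0.850 × (475 − 273) = 105080 kJ/h
Energy balance on cold side (adiabatic exchanger): Q = ṁ_c·Cp_c·(T_c,out − T_c,in)
T_c,out = 52.7 + 105080/(798 × 4.18) = 84.202 °C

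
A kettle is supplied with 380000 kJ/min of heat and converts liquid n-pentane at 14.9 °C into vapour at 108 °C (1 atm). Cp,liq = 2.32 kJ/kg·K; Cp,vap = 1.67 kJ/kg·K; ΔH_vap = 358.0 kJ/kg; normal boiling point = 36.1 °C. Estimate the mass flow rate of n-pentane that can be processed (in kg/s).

ṁ = 12.0 kg/s

Δh = 2.32×(36.1−14.9) + 358.0 + 1.67×(108−36.1) = 527.26 kJ/kg
Q = 380000 kJ/min = 6333.3 kJ/s = 6333.3 kJ/s
ṁ = Q/Δh = 6333.3 / 527.26 = 12.012 kg/s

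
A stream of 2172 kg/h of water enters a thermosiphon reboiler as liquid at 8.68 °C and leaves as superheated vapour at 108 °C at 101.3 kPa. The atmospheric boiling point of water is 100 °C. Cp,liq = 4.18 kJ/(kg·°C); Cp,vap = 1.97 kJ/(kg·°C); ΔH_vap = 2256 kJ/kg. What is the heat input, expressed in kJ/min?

liquid 8.68→100 °C: 381.72 kJ/kg
vaporisation at 100 °C: 2256 kJ/kg
vapour 100→108 °C: 15.76 kJ/kg
Δh = 381.72 + 2256 + 15.76 = 2653.5 kJ/kg
Q = ṁ·Δh = 2172 kg/h × 2653.5 kJ/kg = 5.7634e+06 kJ/h
|Q| = 1600.9 kW = 96056 kJ/min

Q = 96100 kJ/min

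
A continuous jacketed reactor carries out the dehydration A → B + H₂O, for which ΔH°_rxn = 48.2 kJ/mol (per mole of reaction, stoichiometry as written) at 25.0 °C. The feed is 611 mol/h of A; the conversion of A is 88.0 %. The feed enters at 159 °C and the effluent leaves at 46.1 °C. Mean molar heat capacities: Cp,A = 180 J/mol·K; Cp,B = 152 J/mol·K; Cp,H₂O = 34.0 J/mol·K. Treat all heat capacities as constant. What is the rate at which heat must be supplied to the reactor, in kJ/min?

Q_in = 226 kJ/min

Extent of reaction ξ = 0.880 × 611 = 537.68 mol/h
Reaction term: ξ·ΔH°_rxn = 537.68 × 48.2 = 25916 kJ/h
Sensible, feed 159→25 °C: -14737 kJ/h
Outlet flows (mol/h): A 73.32, B 537.68, H₂O 537.68
Sensible, products 25→46.1 °C: 2388.6 kJ/h
Q = ΔH = 13568 kJ/h = 3.7688 kW
Heat supplied = 226.13 kJ/min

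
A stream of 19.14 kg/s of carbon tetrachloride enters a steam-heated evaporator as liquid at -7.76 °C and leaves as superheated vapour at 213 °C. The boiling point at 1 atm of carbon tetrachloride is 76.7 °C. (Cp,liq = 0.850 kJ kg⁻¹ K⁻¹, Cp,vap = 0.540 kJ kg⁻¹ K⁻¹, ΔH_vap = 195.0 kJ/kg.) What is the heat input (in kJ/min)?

liquid -7.76→76.7 °C: 71.791 kJ/kg
vaporisation at 76.7 °C: 195 kJ/kg
vapour 76.7→213 °C: 73.602 kJ/kg
Δh = 71.791 + 195 + 73.602 = 340.39 kJ/kg
Q = ṁ·Δh = 19.14 kg/s × 340.39 kJ/kg = 6515.1 kJ/s
|Q| = 6515.1 kW = 390910 kJ/min

Q = 391000 kJ/min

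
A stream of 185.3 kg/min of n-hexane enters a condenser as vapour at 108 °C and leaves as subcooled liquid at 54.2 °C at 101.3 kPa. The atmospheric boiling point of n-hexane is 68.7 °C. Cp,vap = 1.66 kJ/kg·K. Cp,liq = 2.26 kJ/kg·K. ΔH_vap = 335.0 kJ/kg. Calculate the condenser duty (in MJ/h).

Q_c = 4810 MJ/h

vapour 108→68.7 °C: -65.238 kJ/kg
condensation at 68.7 °C: -335 kJ/kg
liquid 68.7→54.2 °C: -32.77 kJ/kg
Δh = -65.238 + -335 + -32.77 = -433.01 kJ/kg
Q = ṁ·Δh = 185.3 kg/min × -433.01 kJ/kg = -80236 kJ/min
|Q| = 1337.3 kW = 4814.2 MJ/h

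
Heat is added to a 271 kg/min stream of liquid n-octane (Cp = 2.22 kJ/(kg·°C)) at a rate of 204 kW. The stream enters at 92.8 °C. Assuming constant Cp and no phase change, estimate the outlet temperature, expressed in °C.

T_out = 113 °C

Q = 204 kW = 12240 kJ/min
ΔT = Q/(ṁ·Cp) = 12240/(271×2.22) = 20.345 K
T_out = 92.8 + 20.345 = 113.15 °C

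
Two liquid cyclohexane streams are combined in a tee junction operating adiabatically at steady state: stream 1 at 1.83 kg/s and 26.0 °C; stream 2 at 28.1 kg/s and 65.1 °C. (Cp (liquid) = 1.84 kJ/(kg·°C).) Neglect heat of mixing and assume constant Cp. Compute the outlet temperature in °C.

Adiabatic, steady state ⇒ Σ ṁᵢCp,ᵢ(T_out − Tᵢ) = 0
Σ ṁᵢCp,ᵢTᵢ = 1.83×1.84×26.0 + 28.1×1.84×65.1 = 3453.5
Σ ṁᵢCp,ᵢ = 1.83×1.84 + 28.1×1.84 = 55.071
T_out = 3453.5 / 55.071 = 62.709 °C

T_out = 62.7 °C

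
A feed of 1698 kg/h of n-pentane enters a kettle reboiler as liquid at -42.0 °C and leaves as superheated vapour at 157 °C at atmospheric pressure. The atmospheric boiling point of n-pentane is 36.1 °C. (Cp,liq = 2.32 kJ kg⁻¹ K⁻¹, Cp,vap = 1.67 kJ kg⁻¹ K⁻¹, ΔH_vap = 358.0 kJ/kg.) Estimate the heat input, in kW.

Q = 350 kW

liquid -42.0→36.1 °C: 181.19 kJ/kg
vaporisation at 36.1 °C: 358 kJ/kg
vapour 36.1→157 °C: 201.9 kJ/kg
Δh = 181.19 + 358 + 201.9 = 741.1 kJ/kg
Q = ṁ·Δh = 1698 kg/h × 741.1 kJ/kg = 1.2584e+06 kJ/h
|Q| = 349.55 kW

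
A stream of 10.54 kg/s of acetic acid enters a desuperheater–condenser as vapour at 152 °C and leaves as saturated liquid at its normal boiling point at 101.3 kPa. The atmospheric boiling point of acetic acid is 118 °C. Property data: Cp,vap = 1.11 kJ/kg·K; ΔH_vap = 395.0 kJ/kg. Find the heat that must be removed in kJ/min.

Q_c = 274000 kJ/min

vapour 152→118 °C: -37.74 kJ/kg
condensation at 118 °C: -395 kJ/kg
Δh = -37.74 + -395 = -432.74 kJ/kg
Q = ṁ·Δh = 10.54 kg/s × -432.74 kJ/kg = -4561.1 kJ/s
|Q| = 4561.1 kW = 273660 kJ/min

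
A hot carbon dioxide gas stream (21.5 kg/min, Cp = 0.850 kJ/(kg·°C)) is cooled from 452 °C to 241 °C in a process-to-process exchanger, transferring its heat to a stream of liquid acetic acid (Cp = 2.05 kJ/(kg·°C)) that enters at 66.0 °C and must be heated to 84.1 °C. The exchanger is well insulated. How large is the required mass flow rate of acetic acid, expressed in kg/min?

Heat released by hot stream: Q = 21.5 × 0.850 × (452 − 241) = 3856 kJ/min
Energy balance on cold side (adiabatic exchanger): Q = ṁ_c·Cp_c·(T_c,out − T_c,in)
ṁ_c = 3856 / [2.05 × (84.1 − 66.0)] = 103.92 kg/min

ṁ_c = 104 kg/min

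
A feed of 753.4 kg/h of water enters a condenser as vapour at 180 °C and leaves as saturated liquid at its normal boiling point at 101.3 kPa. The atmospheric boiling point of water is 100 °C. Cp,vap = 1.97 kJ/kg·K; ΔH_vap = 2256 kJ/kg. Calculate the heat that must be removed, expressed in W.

vapour 180→100 °C: -157.6 kJ/kg
condensation at 100 °C: -2256 kJ/kg
Δh = -157.6 + -2256 = -2413.6 kJ/kg
Q = ṁ·Δh = 753.4 kg/h × -2413.6 kJ/kg = -1.8184e+06 kJ/h
|Q| = 505.11 kW = 505110 W

Q_c = 505000 W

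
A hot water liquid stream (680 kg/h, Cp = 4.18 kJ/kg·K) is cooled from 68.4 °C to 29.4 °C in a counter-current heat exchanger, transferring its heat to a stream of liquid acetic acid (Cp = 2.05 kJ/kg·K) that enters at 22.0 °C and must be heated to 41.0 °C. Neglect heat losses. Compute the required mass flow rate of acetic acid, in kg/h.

Heat released by hot stream: Q = 680 × 4.18 × (68.4 − 29.4) = 110850 kJ/h
Energy balance on cold side (adiabatic exchanger): Q = ṁ_c·Cp_c·(T_c,out − T_c,in)
ṁ_c = 110850 / [2.05 × (41.0 − 22.0)] = 2846 kg/h

ṁ_c = 2850 kg/h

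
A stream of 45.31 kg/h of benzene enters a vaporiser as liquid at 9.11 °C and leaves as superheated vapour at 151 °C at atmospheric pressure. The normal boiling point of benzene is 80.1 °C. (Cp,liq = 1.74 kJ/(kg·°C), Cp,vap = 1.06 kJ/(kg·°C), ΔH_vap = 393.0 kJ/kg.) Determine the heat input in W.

liquid 9.11→80.1 °C: 123.52 kJ/kg
vaporisation at 80.1 °C: 393 kJ/kg
vapour 80.1→151 °C: 75.154 kJ/kg
Δh = 123.52 + 393 + 75.154 = 591.68 kJ/kg
Q = ṁ·Δh = 45.31 kg/h × 591.68 kJ/kg = 26809 kJ/h
|Q| = 7.4469 kW = 7446.9 W

Q = 7450 W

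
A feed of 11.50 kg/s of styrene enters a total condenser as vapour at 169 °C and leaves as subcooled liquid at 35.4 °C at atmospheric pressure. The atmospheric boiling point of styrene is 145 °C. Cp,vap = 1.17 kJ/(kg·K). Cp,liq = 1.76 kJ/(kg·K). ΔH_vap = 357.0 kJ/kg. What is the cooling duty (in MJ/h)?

vapour 169→145 °C: -28.08 kJ/kg
condensation at 145 °C: -357 kJ/kg
liquid 145→35.4 °C: -192.9 kJ/kg
Δh = -28.08 + -357 + -192.9 = -577.98 kJ/kg
Q = ṁ·Δh = 11.50 kg/s × -577.98 kJ/kg = -6646.7 kJ/s
|Q| = 6646.7 kW = 23928 MJ/h

Q_c = 23900 MJ/h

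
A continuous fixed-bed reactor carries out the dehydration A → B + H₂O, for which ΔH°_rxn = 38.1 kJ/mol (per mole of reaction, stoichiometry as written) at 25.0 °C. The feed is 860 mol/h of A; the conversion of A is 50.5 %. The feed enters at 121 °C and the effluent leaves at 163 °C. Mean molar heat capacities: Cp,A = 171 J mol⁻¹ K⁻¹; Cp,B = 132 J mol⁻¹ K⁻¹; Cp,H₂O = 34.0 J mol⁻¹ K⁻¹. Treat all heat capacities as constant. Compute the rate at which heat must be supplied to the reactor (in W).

Q_in = 6230 W

Extent of reaction ξ = 0.505 × 860 = 434.3 mol/h
Reaction term: ξ·ΔH°_rxn = 434.3 × 38.1 = 16547 kJ/h
Sensible, feed 121→25 °C: -14118 kJ/h
Outlet flows (mol/h): A 425.7, B 434.3, H₂O 434.3
Sensible, products 25→163 °C: 19995 kJ/h
Q = ΔH = 22424 kJ/h = 6.2288 kW
Heat supplied = 6228.8 W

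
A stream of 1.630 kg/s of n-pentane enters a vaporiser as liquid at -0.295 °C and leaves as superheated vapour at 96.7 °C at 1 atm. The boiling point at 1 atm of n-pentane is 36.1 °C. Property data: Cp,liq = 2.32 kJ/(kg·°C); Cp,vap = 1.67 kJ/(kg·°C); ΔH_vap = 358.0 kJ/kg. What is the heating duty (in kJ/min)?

liquid -0.295→36.1 °C: 84.436 kJ/kg
vaporisation at 36.1 °C: 358 kJ/kg
vapour 36.1→96.7 °C: 101.2 kJ/kg
Δh = 84.436 + 358 + 101.2 = 543.64 kJ/kg
Q = ṁ·Δh = 1.630 kg/s × 543.64 kJ/kg = 886.13 kJ/s
|Q| = 886.13 kW = 53168 kJ/min

Q = 53200 kJ/min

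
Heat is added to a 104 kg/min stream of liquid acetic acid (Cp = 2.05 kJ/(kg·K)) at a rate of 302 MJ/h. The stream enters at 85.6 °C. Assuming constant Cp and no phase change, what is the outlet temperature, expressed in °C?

T_out = 109 °C

Q = 302 MJ/h = 5033.3 kJ/min
ΔT = Q/(ṁ·Cp) = 5033.3/(104×2.05) = 23.609 K
T_out = 85.6 + 23.609 = 109.21 °C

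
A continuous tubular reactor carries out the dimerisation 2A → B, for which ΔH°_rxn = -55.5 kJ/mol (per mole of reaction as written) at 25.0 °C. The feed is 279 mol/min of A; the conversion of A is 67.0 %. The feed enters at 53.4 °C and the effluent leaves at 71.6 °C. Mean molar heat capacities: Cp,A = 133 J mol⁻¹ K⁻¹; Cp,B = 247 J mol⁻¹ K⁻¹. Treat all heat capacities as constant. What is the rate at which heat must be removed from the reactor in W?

Extent of reaction ξ = 0.670 × 279 / 2 = 93.465 mol/min
Reaction term: ξ·ΔH°_rxn = 93.465 × -55.5 = -5187.3 kJ/min
Sensible, feed 53.4→25 °C: -1053.8 kJ/min
Outlet flows (mol/min): A 92.07, B 93.465
Sensible, products 25→71.6 °C: 1646.4 kJ/min
Q = ΔH = -4594.7 kJ/min = -76.579 kW
Heat removed = 76579 W

Q_out = 76600 W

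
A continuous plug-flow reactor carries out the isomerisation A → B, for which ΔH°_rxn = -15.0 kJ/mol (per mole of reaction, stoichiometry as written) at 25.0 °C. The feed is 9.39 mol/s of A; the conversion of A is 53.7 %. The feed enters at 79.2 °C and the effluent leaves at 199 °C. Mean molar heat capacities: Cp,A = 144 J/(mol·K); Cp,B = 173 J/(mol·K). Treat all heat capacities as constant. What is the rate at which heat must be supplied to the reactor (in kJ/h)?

Q_in = 402000 kJ/h

Extent of reaction ξ = 0.537 × 9.39 = 5.0424 mol/s
Reaction term: ξ·ΔH°_rxn = 5.0424 × -15.0 = -75.636 kJ/s
Sensible, feed 79.2→25 °C: -73.287 kJ/s
Outlet flows (mol/s): A 4.3476, B 5.0424
Sensible, products 25→199 °C: 260.72 kJ/s
Q = ΔH = 111.8 kJ/s = 111.8 kW
Heat supplied = 402470 kJ/h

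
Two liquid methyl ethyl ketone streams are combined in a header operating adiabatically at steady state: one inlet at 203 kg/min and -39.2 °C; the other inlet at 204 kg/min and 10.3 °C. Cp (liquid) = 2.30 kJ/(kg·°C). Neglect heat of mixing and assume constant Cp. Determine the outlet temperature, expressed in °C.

T_out = -14.4 °C

Adiabatic, steady state ⇒ Σ ṁᵢCp,ᵢ(T_out − Tᵢ) = 0
Σ ṁᵢCp,ᵢTᵢ = 203×2.30×-39.2 + 204×2.30×10.3 = -13470
Σ ṁᵢCp,ᵢ = 203×2.30 + 204×2.30 = 936.1
T_out = -13470 / 936.1 = -14.389 °C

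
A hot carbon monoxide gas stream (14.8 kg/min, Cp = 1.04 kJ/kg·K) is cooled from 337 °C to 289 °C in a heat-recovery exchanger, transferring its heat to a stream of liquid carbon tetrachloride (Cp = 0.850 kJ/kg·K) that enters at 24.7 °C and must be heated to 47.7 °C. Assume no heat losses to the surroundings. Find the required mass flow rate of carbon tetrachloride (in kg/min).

ṁ_c = 37.8 kg/min

Heat released by hot stream: Q = 14.8 × 1.04 × (337 − 289) = 738.82 kJ/min
Energy balance on cold side (adiabatic exchanger): Q = ṁ_c·Cp_c·(T_c,out − T_c,in)
ṁ_c = 738.82 / [0.850 × (47.7 − 24.7)] = 37.791 kg/min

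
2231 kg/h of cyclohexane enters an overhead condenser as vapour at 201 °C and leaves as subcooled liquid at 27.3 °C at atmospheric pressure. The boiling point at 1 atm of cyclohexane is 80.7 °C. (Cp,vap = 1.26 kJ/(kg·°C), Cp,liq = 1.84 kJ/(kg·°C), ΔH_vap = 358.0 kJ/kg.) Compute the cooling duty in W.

vapour 201→80.7 °C: -151.58 kJ/kg
condensation at 80.7 °C: -358 kJ/kg
liquid 80.7→27.3 °C: -98.256 kJ/kg
Δh = -151.58 + -358 + -98.256 = -607.83 kJ/kg
Q = ṁ·Δh = 2231 kg/h × -607.83 kJ/kg = -1.3561e+06 kJ/h
|Q| = 376.69 kW = 376690 W

Q_c = 377000 W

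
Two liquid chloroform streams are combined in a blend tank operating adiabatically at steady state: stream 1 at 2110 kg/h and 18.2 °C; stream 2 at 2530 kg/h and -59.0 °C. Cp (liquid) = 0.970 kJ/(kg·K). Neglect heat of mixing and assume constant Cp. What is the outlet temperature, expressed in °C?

No heat crosses the boundary, so H_out = H_in.
Σ ṁᵢCp,ᵢTᵢ = 2110×0.970×18.2 + 2530×0.970×-59.0 = -107540
Σ ṁᵢCp,ᵢ = 2110×0.970 + 2530×0.970 = 4500.8
T_out = -107540 / 4500.8 = -23.894 °C

T_out = -23.9 °C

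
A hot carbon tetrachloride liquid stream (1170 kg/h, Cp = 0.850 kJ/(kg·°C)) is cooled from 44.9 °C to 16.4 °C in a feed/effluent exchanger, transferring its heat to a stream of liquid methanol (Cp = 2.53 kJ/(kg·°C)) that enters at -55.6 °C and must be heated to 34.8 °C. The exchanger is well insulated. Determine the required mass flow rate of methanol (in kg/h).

Heat released by hot stream: Q = 1170 × 0.850 × (44.9 − 16.4) = 28343 kJ/h
Energy balance on cold side (adiabatic exchanger): Q = ṁ_c·Cp_c·(T_c,out − T_c,in)
ṁ_c = 28343 / [2.53 × (34.8 − -55.6)] = 123.93 kg/h

ṁ_c = 124 kg/h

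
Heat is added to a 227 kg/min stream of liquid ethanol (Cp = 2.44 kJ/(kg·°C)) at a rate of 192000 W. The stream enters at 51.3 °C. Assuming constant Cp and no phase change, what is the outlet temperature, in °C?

T_out = 72.1 °C

Q = 192000 W = 11520 kJ/min
ΔT = Q/(ṁ·Cp) = 11520/(227×2.44) = 20.799 K
T_out = 51.3 + 20.799 = 72.099 °C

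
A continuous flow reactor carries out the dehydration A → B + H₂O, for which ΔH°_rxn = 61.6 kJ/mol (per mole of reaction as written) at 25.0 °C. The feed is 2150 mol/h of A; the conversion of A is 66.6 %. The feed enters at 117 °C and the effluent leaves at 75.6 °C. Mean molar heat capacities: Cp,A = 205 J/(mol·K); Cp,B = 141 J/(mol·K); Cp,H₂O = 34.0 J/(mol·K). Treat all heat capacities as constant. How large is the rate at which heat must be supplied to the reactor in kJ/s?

Extent of reaction ξ = 0.666 × 2150 = 1431.9 mol/h
Reaction term: ξ·ΔH°_rxn = 1431.9 × 61.6 = 88205 kJ/h
Sensible, feed 117→25 °C: -40549 kJ/h
Outlet flows (mol/h): A 718.1, B 1431.9, H₂O 1431.9
Sensible, products 25→75.6 °C: 20128 kJ/h
Q = ΔH = 67784 kJ/h = 18.829 kW
Heat supplied = 18.829 kJ/s

Q_in = 18.8 kJ/s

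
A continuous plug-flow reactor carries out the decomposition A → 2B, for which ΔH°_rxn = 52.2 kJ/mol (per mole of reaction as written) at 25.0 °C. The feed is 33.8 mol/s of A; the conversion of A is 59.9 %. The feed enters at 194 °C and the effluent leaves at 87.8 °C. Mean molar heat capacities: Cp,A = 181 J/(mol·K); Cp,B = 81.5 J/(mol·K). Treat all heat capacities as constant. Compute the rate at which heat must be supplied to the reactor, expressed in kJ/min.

Extent of reaction ξ = 0.599 × 33.8 = 20.246 mol/s
Reaction term: ξ·ΔH°_rxn = 20.246 × 52.2 = 1056.9 kJ/s
Sensible, feed 194→25 °C: -1033.9 kJ/s
Outlet flows (mol/s): A 13.554, B 40.492
Sensible, products 25→87.8 °C: 361.31 kJ/s
Q = ΔH = 384.25 kJ/s = 384.25 kW
Heat supplied = 23055 kJ/min

Q_in = 23100 kJ/min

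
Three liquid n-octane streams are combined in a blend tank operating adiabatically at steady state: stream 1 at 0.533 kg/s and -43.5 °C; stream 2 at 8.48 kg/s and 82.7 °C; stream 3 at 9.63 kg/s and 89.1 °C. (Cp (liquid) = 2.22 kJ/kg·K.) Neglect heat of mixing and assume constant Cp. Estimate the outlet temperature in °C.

T_out = 82.4 °C

No heat crosses the boundary, so H_out = H_in.
T_out = Σ ṁᵢCp,ᵢTᵢ / Σ ṁᵢCp,ᵢ
      = 3410.2 / 41.387 = 82.398 °C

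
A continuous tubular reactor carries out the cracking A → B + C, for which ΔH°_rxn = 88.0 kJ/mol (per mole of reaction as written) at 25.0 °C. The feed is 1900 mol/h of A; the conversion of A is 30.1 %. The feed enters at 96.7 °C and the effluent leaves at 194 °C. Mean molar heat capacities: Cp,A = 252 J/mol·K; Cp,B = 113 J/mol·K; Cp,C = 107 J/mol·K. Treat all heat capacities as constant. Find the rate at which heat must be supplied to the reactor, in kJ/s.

Extent of reaction ξ = 0.301 × 1900 = 571.9 mol/h
Reaction term: ξ·ΔH°_rxn = 571.9 × 88.0 = 50327 kJ/h
Sensible, feed 96.7→25 °C: -34330 kJ/h
Outlet flows (mol/h): A 1328.1, B 571.9, C 571.9
Sensible, products 25→194 °C: 77824 kJ/h
Q = ΔH = 93822 kJ/h = 26.062 kW
Heat supplied = 26.062 kJ/s

Q_in = 26.1 kJ/s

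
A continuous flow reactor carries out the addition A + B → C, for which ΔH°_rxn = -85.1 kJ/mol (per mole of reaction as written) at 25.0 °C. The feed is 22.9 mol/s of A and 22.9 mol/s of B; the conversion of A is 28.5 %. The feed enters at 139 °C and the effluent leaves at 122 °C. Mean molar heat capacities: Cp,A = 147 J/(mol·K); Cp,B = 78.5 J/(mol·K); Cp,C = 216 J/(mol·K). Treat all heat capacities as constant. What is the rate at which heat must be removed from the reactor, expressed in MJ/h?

Extent of reaction ξ = 0.285 × 22.9 = 6.5265 mol/s
Reaction term: ξ·ΔH°_rxn = 6.5265 × -85.1 = -555.41 kJ/s
Sensible, feed 139→25 °C: -588.69 kJ/s
Outlet flows (mol/s): A 16.373, B 16.373, C 6.5265
Sensible, products 25→122 °C: 494.89 kJ/s
Q = ΔH = -649.21 kJ/s = -649.21 kW
Heat removed = 2337.1 MJ/h

Q_out = 2340 MJ/h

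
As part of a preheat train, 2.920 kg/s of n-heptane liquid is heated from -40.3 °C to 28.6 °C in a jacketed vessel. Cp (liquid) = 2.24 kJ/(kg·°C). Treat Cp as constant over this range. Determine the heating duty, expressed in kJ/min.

Q = 27000 kJ/min

Q = ṁ·Cp·ΔT = 2.920 × 2.24 × (28.6 − -40.3) = 450.66 kJ/s
Heating duty = 27040 kJ/min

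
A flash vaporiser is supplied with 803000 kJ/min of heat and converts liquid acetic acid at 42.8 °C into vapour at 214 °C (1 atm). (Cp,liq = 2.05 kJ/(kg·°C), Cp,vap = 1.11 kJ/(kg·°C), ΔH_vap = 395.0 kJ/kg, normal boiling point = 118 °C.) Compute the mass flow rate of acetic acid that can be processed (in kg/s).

Δh = 2.05×(118−42.8) + 395.0 + 1.11×(214−118) = 655.72 kJ/kg
Q = 803000 kJ/min = 13383 kJ/s = 13383 kJ/s
ṁ = Q/Δh = 13383 / 655.72 = 20.41 kg/s

ṁ = 20.4 kg/s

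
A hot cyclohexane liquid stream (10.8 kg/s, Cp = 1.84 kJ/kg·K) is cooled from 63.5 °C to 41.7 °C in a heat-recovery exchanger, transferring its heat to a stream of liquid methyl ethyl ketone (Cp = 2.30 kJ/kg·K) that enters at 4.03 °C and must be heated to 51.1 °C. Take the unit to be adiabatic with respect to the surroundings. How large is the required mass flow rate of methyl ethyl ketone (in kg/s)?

ṁ_c = 4.00 kg/s

Heat released by hot stream: Q = 10.8 × 1.84 × (63.5 − 41.7) = 433.21 kJ/s
Energy balance on cold side (adiabatic exchanger): Q = ṁ_c·Cp_c·(T_c,out − T_c,in)
ṁ_c = 433.21 / [2.30 × (51.1 − 4.03)] = 4.0015 kg/s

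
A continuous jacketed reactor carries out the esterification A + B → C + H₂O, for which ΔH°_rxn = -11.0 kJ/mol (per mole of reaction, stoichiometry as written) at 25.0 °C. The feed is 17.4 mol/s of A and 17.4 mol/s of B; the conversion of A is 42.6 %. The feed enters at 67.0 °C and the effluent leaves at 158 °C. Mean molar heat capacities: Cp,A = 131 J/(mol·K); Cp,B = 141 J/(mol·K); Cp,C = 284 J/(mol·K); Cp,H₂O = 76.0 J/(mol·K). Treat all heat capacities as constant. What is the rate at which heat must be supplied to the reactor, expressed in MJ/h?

Q_in = 1570 MJ/h

Extent of reaction ξ = 0.426 × 17.4 = 7.4124 mol/s
Reaction term: ξ·ΔH°_rxn = 7.4124 × -11.0 = -81.536 kJ/s
Sensible, feed 67.0→25 °C: -198.78 kJ/s
Outlet flows (mol/s): A 9.9876, B 9.9876, C 7.4124, H₂O 7.4124
Sensible, products 25→158 °C: 716.22 kJ/s
Q = ΔH = 435.9 kJ/s = 435.9 kW
Heat supplied = 1569.3 MJ/h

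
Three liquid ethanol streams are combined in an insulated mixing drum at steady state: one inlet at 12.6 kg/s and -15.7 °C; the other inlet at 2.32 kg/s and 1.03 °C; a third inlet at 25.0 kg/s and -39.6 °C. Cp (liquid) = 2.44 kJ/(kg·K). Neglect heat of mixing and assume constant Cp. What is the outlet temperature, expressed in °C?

Energy balance with Q = 0: Σ ṁᵢCp,ᵢ(T_out − Tᵢ) = 0
T_out = Σ ṁᵢCp,ᵢTᵢ / Σ ṁᵢCp,ᵢ
      = -2892.5 / 97.405 = -29.695 °C

T_out = -29.7 °C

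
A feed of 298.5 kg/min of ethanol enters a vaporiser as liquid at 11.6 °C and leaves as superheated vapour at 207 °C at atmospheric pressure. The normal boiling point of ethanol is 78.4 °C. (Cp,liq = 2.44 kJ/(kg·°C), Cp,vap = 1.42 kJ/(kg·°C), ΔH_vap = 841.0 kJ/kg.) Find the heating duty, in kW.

liquid 11.6→78.4 °C: 162.99 kJ/kg
vaporisation at 78.4 °C: 841 kJ/kg
vapour 78.4→207 °C: 182.61 kJ/kg
Δh = 162.99 + 841 + 182.61 = 1186.6 kJ/kg
Q = ṁ·Δh = 298.5 kg/min × 1186.6 kJ/kg = 354200 kJ/min
|Q| = 5903.4 kW

Q = 5900 kW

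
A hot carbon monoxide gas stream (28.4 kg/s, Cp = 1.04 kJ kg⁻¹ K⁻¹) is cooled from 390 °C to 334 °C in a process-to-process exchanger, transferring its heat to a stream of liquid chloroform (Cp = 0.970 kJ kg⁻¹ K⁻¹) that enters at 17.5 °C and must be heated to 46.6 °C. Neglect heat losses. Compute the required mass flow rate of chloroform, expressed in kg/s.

Heat released by hot stream: Q = 28.4 × 1.04 × (390 − 334) = 1654 kJ/s
Energy balance on cold side (adiabatic exchanger): Q = ṁ_c·Cp_c·(T_c,out − T_c,in)
ṁ_c = 1654 / [0.970 × (46.6 − 17.5)] = 58.597 kg/s

ṁ_c = 58.6 kg/s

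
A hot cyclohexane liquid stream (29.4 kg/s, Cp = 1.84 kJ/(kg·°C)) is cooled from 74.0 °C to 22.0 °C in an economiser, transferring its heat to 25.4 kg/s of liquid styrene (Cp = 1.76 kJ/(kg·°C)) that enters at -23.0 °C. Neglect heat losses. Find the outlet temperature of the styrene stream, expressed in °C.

Heat released by hot stream: Q = 29.4 × 1.84 × (74.0 − 22.0) = 2813 kJ/s
Energy balance on cold side (adiabatic exchanger): Q = ṁ_c·Cp_c·(T_c,out − T_c,in)
T_c,out = -23.0 + 2813/(25.4 × 1.76) = 39.925 °C

T_c,out = 39.9 °C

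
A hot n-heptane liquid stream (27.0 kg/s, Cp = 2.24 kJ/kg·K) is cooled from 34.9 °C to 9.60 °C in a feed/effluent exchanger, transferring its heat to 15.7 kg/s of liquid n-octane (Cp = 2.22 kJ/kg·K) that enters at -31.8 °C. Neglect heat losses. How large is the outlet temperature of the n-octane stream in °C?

T_c,out = 12.1 °C

Heat released by hot stream: Q = 27.0 × 2.24 × (34.9 − 9.60) = 1530.1 kJ/s
Energy balance on cold side (adiabatic exchanger): Q = ṁ_c·Cp_c·(T_c,out − T_c,in)
T_c,out = -31.8 + 1530.1/(15.7 × 2.22) = 12.102 °C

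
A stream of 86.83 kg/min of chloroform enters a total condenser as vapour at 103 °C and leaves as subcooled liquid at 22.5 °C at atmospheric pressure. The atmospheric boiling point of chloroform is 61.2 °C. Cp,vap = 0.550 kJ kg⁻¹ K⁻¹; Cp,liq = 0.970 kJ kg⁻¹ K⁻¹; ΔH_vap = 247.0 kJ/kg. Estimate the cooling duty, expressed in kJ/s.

vapour 103→61.2 °C: -22.99 kJ/kg
condensation at 61.2 °C: -247 kJ/kg
liquid 61.2→22.5 °C: -37.539 kJ/kg
Δh = -22.99 + -247 + -37.539 = -307.53 kJ/kg
Q = ṁ·Δh = 86.83 kg/min × -307.53 kJ/kg = -26703 kJ/min
|Q| = 445.05 kW

Q_c = 445 kJ/s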